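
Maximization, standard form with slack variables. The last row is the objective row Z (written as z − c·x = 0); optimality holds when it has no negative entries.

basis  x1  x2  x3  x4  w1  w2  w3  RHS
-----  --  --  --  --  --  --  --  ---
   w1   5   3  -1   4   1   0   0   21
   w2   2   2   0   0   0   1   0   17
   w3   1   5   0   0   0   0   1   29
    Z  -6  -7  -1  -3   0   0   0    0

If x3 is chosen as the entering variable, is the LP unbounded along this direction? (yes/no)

yes

Every constraint-row entry in column x3 is ≤ 0, so increasing x3 is unbounded.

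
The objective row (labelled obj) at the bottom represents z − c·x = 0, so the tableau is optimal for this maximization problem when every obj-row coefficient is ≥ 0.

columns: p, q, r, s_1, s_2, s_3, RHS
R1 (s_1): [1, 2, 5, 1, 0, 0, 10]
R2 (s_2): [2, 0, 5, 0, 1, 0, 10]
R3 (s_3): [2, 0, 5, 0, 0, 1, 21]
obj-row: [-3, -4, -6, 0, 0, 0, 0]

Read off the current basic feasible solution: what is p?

0

p is not in the basis, so in the current basic feasible solution p = 0.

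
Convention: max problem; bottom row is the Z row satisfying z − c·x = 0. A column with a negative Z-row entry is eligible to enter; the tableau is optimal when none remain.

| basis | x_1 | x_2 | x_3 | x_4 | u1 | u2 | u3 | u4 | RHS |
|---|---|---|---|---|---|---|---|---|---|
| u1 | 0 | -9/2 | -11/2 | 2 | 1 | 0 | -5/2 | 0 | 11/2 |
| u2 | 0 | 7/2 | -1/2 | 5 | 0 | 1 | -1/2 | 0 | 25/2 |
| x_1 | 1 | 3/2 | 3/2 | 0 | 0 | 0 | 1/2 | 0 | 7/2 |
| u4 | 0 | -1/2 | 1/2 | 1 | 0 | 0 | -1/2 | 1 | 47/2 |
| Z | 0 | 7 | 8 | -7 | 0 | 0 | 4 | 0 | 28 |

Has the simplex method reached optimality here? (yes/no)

The Z-row has a negative entry -7 in column x_4, so it is not optimal.

no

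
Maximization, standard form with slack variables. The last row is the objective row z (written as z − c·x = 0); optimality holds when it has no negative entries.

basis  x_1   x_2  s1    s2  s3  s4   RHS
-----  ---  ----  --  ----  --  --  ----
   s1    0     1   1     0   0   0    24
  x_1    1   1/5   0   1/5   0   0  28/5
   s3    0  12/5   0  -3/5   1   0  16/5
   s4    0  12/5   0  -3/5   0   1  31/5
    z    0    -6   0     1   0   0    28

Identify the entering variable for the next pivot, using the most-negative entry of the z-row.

x_2

Negative z-row entries: x_2: -6.
The most negative is -6 in column x_2, so x_2 enters.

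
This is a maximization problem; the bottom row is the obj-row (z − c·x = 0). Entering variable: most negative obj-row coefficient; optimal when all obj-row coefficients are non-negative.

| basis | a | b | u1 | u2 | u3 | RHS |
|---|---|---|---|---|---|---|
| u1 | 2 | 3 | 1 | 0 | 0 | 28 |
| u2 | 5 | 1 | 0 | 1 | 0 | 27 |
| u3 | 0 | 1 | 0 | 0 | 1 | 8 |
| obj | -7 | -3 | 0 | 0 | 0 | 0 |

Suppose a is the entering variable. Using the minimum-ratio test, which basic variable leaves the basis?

u2

Column a entries and ratios — u1: 28/2 = 14; u2: 27/5 = 27/5; u3: 0 ≤ 0, skip.
Smallest ratio is 27/5 in the row of u2, so u2 leaves.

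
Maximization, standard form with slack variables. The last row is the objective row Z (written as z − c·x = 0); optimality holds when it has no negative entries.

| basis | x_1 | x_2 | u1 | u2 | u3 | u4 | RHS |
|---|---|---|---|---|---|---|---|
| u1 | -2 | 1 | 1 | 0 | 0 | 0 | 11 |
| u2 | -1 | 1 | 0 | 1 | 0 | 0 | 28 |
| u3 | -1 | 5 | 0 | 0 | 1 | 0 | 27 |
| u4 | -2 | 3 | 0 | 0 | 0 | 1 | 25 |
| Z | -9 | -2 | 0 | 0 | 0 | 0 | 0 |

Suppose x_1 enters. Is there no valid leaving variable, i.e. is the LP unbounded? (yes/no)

Every constraint-row entry in column x_1 is ≤ 0, so increasing x_1 is unbounded.

yes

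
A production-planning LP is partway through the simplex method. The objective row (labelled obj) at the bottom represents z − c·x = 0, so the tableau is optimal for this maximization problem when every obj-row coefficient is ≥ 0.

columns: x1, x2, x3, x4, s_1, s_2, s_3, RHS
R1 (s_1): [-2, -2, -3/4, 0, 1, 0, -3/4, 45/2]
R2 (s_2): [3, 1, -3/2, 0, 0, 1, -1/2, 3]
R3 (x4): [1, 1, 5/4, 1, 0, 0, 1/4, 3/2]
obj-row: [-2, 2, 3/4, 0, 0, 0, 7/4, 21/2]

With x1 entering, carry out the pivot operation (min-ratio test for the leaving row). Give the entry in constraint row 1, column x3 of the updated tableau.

Ratio test on column x1 — row 1: entry -2 ≤ 0; row 2: 3/3 = 1; row 3: (3/2)/1 = 3/2. Minimum is 1 at row 2 (s_2 leaves); pivot element 3.
Divide row 2 by 3; eliminate column x1 from the other rows.
Row 1 update in column x3: -3/4 − (-2)·(-1/2) = -7/4.

-7/4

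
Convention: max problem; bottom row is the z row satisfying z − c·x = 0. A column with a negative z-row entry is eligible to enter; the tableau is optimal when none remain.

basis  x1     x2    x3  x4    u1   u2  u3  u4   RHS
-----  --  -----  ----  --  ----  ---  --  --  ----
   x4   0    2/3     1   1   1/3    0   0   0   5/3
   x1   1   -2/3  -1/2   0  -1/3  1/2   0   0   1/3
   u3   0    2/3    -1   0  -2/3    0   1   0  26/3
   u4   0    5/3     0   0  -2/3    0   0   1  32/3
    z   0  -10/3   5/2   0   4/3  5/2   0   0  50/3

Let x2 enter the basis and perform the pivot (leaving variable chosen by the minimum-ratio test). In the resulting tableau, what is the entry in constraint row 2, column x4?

1

Ratio test on column x2 — row 1: (5/3)/(2/3) = 5/2; row 2: entry -2/3 ≤ 0; row 3: (26/3)/(2/3) = 13; row 4: (32/3)/(5/3) = 32/5. Minimum is 5/2 at row 1 (x4 leaves); pivot element 2/3.
Divide row 1 by 2/3; eliminate column x2 from the other rows.
Row 2 update in column x4: 0 − (-2/3)·(3/2) = 1.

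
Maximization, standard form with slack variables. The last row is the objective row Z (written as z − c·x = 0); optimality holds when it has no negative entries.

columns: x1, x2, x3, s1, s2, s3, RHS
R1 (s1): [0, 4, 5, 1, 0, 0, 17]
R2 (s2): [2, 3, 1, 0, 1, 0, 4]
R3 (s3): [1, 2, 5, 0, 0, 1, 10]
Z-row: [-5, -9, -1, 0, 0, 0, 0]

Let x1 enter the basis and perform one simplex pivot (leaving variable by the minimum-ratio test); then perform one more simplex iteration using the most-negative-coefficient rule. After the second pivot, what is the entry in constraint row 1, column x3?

Ratio test on column x1 — row 1: entry 0 ≤ 0; row 2: 4/2 = 2; row 3: 10/1 = 10. Minimum is 2 at row 2 (s2 leaves); pivot element 2.
Divide row 2 by 2; eliminate column x1 from the other rows.
Second iteration: most negative Z-row entry is -3/2 in column x2, so x2 enters.
Ratio test on column x2 — row 1: 17/4 = 17/4; row 2: 2/(3/2) = 4/3; row 3: 8/(1/2) = 16. Minimum is 4/3 at row 2 (x1 leaves); pivot element 3/2.
Divide row 2 by 3/2; eliminate column x2 from the other rows.
After both pivots, the entry at constraint row 1, column x3 is 11/3.

11/3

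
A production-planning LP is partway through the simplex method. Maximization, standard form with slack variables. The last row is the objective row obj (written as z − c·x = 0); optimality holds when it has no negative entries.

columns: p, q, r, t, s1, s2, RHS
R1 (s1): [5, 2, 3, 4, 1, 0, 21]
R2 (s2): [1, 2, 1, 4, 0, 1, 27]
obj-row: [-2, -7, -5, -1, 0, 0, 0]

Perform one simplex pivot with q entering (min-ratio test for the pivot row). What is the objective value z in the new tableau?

Ratio test on column q — row 1: 21/2 = 21/2; row 2: 27/2 = 27/2. Minimum is 21/2 at row 1 (s1 leaves); pivot element 2.
Pivot on row 1; the obj-row RHS becomes 0 − (-7)·(21/2) = 147/2.

147/2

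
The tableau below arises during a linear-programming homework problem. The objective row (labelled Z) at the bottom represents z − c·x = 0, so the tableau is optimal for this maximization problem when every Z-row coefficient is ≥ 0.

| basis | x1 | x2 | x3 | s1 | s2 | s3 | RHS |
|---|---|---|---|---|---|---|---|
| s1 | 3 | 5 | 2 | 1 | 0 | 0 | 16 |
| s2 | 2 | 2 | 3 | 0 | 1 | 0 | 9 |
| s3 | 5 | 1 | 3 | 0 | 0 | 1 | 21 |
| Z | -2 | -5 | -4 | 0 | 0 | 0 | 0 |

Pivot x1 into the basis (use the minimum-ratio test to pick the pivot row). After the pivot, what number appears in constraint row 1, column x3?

1/5

Ratio test on column x1 — row 1: 16/3 = 16/3; row 2: 9/2 = 9/2; row 3: 21/5 = 21/5. Minimum is 21/5 at row 3 (s3 leaves); pivot element 5.
Divide row 3 by 5; eliminate column x1 from the other rows.
Row 1 update in column x3: 2 − 3·(3/5) = 1/5.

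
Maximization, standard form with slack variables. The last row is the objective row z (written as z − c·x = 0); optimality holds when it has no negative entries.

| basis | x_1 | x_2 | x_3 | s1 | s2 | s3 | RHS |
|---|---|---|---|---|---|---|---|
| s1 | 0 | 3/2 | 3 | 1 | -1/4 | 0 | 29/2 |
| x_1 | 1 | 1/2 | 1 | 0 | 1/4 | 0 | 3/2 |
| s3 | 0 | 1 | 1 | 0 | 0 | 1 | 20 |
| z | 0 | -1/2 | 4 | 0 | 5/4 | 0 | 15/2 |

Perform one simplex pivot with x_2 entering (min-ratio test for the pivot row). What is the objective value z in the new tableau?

9

Ratio test on column x_2 — row 1: (29/2)/(3/2) = 29/3; row 2: (3/2)/(1/2) = 3; row 3: 20/1 = 20. Minimum is 3 at row 2 (x_1 leaves); pivot element 1/2.
Pivot on row 2; the z-row RHS becomes 15/2 − (-1/2)·3 = 9.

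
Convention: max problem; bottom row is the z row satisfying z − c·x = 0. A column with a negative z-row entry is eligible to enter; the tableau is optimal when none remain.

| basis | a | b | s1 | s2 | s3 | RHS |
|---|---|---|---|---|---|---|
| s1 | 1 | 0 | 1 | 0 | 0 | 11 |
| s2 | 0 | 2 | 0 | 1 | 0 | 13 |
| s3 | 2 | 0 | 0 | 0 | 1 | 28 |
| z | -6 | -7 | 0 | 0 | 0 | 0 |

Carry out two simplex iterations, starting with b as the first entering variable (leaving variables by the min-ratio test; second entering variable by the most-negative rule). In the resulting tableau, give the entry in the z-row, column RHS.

Ratio test on column b — row 1: entry 0 ≤ 0; row 2: 13/2 = 13/2; row 3: entry 0 ≤ 0. Minimum is 13/2 at row 2 (s2 leaves); pivot element 2.
Divide row 2 by 2; eliminate column b from the other rows.
Second iteration: most negative z-row entry is -6 in column a, so a enters.
Ratio test on column a — row 1: 11/1 = 11; row 2: entry 0 ≤ 0; row 3: 28/2 = 14. Minimum is 11 at row 1 (s1 leaves); pivot element 1.
Divide row 1 by 1; eliminate column a from the other rows.
After both pivots, the entry at the z-row, column RHS is 223/2.

223/2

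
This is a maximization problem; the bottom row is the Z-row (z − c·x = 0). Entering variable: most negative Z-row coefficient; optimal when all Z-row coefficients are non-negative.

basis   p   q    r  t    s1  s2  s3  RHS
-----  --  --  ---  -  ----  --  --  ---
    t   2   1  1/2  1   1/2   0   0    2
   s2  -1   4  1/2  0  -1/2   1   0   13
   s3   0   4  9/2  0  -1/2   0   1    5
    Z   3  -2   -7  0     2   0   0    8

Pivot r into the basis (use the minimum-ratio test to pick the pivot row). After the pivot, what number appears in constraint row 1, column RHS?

13/9

Ratio test on column r — row 1: 2/(1/2) = 4; row 2: 13/(1/2) = 26; row 3: 5/(9/2) = 10/9. Minimum is 10/9 at row 3 (s3 leaves); pivot element 9/2.
Divide row 3 by 9/2; eliminate column r from the other rows.
Row 1 update in column RHS: 2 − (1/2)·(10/9) = 13/9.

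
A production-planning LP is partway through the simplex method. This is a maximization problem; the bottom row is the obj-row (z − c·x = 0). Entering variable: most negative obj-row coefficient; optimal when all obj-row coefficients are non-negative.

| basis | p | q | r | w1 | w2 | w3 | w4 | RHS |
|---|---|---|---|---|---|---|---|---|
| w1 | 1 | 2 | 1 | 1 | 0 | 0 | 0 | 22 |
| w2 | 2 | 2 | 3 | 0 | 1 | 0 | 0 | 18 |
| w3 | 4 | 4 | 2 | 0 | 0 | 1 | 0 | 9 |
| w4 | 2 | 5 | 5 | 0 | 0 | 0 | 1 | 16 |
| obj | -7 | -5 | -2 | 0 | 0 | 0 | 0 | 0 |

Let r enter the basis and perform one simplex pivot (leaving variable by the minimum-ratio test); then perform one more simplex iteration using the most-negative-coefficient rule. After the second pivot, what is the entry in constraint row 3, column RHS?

13/16

Ratio test on column r — row 1: 22/1 = 22; row 2: 18/3 = 6; row 3: 9/2 = 9/2; row 4: 16/5 = 16/5. Minimum is 16/5 at row 4 (w4 leaves); pivot element 5.
Divide row 4 by 5; eliminate column r from the other rows.
Second iteration: most negative obj-row entry is -31/5 in column p, so p enters.
Ratio test on column p — row 1: (94/5)/(3/5) = 94/3; row 2: (42/5)/(4/5) = 21/2; row 3: (13/5)/(16/5) = 13/16; row 4: (16/5)/(2/5) = 8. Minimum is 13/16 at row 3 (w3 leaves); pivot element 16/5.
Divide row 3 by 16/5; eliminate column p from the other rows.
After both pivots, the entry at constraint row 3, column RHS is 13/16.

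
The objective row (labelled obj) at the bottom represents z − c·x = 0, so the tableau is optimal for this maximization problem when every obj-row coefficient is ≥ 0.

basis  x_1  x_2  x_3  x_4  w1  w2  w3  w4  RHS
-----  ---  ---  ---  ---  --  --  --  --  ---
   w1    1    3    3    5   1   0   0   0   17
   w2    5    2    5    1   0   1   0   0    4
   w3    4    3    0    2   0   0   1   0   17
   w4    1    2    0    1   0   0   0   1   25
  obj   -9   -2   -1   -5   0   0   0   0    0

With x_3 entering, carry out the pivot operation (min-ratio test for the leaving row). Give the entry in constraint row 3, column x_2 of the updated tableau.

Ratio test on column x_3 — row 1: 17/3 = 17/3; row 2: 4/5 = 4/5; row 3: entry 0 ≤ 0; row 4: entry 0 ≤ 0. Minimum is 4/5 at row 2 (w2 leaves); pivot element 5.
Divide row 2 by 5; eliminate column x_3 from the other rows.
Row 3 update in column x_2: 3 − 0·(2/5) = 3.

3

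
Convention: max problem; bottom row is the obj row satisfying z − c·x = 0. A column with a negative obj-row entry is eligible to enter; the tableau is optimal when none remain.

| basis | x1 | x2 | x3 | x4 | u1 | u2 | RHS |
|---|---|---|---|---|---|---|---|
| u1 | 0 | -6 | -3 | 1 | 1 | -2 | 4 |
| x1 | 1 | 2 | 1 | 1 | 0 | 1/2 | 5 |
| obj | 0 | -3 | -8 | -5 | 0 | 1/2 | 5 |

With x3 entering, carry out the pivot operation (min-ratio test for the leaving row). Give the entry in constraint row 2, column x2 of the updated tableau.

2

Ratio test on column x3 — row 1: entry -3 ≤ 0; row 2: 5/1 = 5. Minimum is 5 at row 2 (x1 leaves); pivot element 1.
Divide row 2 by 1; eliminate column x3 from the other rows.
In the new row 2, the x2 entry is the old entry divided by the pivot: 2/1 = 2.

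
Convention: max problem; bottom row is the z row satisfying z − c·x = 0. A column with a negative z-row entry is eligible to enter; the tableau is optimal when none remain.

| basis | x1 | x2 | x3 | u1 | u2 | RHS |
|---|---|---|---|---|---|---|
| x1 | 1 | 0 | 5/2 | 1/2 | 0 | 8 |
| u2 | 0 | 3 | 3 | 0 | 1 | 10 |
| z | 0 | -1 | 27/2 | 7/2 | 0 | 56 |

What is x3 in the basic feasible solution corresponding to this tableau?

0

x3 is not in the basis, so in the current basic feasible solution x3 = 0.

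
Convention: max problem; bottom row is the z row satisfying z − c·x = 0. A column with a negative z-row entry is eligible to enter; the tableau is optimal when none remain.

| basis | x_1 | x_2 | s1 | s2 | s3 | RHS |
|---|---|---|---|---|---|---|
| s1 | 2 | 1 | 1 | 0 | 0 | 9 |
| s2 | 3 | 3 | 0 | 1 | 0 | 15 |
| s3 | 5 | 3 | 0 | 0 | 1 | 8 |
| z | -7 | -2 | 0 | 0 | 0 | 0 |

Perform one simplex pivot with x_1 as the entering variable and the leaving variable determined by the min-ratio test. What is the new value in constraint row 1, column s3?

Ratio test on column x_1 — row 1: 9/2 = 9/2; row 2: 15/3 = 5; row 3: 8/5 = 8/5. Minimum is 8/5 at row 3 (s3 leaves); pivot element 5.
Divide row 3 by 5; eliminate column x_1 from the other rows.
Row 1 update in column s3: 0 − 2·(1/5) = -2/5.

-2/5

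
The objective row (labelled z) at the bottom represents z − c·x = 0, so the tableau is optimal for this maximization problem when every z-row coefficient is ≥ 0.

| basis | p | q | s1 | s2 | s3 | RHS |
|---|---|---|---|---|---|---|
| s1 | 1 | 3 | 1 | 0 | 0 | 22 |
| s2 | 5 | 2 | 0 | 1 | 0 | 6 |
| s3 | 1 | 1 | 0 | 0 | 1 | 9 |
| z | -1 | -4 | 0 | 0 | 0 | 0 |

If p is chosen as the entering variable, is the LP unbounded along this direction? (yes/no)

Column p has positive entries in row(s) 1, 2, 3, so the ratio test bounds it — not unbounded.

no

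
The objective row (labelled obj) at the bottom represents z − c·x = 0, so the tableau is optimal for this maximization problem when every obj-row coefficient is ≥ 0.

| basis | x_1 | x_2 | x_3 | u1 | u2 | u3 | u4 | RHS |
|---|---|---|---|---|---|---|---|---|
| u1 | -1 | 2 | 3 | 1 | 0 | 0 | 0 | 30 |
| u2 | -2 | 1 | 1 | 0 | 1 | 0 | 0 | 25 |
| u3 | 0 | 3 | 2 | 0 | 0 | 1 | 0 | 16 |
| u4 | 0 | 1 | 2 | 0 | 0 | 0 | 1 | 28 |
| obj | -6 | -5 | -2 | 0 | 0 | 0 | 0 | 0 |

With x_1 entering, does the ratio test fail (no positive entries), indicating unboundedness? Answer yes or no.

yes

Every constraint-row entry in column x_1 is ≤ 0, so increasing x_1 is unbounded.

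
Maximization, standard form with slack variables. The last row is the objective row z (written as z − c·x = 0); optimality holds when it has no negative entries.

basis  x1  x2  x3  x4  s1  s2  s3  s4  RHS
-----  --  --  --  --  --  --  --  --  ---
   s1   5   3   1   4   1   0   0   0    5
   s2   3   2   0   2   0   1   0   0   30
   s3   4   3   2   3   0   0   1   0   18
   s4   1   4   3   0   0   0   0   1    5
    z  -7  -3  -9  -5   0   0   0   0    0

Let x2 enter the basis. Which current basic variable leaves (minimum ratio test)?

s4

Column x2 entries and ratios — s1: 5/3 = 5/3; s2: 30/2 = 15; s3: 18/3 = 6; s4: 5/4 = 5/4.
Smallest ratio is 5/4 in the row of s4, so s4 leaves.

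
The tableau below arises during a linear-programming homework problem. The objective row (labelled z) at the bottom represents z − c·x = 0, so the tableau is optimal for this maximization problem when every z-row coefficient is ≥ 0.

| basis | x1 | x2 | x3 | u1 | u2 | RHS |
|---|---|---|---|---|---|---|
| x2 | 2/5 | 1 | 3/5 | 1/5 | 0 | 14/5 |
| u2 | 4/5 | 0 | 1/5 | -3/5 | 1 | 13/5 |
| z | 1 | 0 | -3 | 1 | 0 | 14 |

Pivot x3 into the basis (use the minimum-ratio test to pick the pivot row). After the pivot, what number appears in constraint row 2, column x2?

Ratio test on column x3 — row 1: (14/5)/(3/5) = 14/3; row 2: (13/5)/(1/5) = 13. Minimum is 14/3 at row 1 (x2 leaves); pivot element 3/5.
Divide row 1 by 3/5; eliminate column x3 from the other rows.
Row 2 update in column x2: 0 − (1/5)·(5/3) = -1/3.

-1/3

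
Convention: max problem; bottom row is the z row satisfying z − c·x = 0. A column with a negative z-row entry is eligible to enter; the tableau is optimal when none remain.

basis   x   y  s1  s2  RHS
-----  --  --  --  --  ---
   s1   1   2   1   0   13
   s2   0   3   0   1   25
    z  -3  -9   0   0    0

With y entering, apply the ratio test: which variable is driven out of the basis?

Column y entries and ratios — s1: 13/2 = 13/2; s2: 25/3 = 25/3.
Smallest ratio is 13/2 in the row of s1, so s1 leaves.

s1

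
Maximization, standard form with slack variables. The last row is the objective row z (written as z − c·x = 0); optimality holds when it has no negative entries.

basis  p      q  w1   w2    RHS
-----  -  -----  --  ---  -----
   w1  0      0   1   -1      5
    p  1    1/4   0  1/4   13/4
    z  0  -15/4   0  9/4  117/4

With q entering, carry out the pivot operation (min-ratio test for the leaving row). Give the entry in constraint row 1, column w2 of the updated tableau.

-1

Ratio test on column q — row 1: entry 0 ≤ 0; row 2: (13/4)/(1/4) = 13. Minimum is 13 at row 2 (p leaves); pivot element 1/4.
Divide row 2 by 1/4; eliminate column q from the other rows.
Row 1 update in column w2: -1 − 0·1 = -1.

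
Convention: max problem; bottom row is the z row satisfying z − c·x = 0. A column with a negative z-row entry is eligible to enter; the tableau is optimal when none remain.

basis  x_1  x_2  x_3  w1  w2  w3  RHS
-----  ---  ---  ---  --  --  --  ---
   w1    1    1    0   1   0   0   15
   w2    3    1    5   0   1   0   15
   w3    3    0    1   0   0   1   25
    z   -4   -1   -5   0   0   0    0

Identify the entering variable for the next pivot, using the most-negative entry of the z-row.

Negative z-row entries: x_1: -4, x_2: -1, x_3: -5.
The most negative is -5 in column x_3, so x_3 enters.

x_3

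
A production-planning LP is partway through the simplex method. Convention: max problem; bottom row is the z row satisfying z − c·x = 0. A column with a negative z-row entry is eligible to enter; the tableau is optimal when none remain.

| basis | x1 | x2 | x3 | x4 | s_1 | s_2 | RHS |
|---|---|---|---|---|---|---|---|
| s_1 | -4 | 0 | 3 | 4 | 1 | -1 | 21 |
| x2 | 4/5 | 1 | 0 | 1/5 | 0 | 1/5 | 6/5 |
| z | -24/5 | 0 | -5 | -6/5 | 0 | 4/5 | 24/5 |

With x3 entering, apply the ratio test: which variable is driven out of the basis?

Column x3 entries and ratios — s_1: 21/3 = 7; x2: 0 ≤ 0, skip.
Smallest ratio is 7 in the row of s_1, so s_1 leaves.

s_1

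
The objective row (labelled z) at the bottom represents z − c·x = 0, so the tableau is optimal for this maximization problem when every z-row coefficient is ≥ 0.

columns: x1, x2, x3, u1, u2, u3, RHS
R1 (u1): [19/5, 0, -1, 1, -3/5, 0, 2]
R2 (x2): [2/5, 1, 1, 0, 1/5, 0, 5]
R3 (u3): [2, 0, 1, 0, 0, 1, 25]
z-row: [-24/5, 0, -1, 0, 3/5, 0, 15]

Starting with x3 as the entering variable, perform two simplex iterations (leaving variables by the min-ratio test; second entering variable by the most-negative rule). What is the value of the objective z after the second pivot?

82/3

Ratio test on column x3 — row 1: entry -1 ≤ 0; row 2: 5/1 = 5; row 3: 25/1 = 25. Minimum is 5 at row 2 (x2 leaves); pivot element 1.
Pivot on row 2; the z-row RHS becomes 15 − (-1)·5 = 20.
Next entering variable (most negative z-row entry -22/5): x1.
Ratio test on column x1 — row 1: 7/(21/5) = 5/3; row 2: 5/(2/5) = 25/2; row 3: 20/(8/5) = 25/2. Minimum is 5/3 at row 1 (u1 leaves); pivot element 21/5.
After the second pivot the z-row RHS is 20 − (-22/5)·(5/3) = 82/3.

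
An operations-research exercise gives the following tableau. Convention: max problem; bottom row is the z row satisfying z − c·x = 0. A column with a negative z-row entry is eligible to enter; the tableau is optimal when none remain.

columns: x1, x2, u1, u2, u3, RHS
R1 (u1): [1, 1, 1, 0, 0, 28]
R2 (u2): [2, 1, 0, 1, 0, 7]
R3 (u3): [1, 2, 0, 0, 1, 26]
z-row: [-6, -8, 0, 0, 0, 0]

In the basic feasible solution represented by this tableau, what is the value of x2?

x2 is not in the basis, so in the current basic feasible solution x2 = 0.

0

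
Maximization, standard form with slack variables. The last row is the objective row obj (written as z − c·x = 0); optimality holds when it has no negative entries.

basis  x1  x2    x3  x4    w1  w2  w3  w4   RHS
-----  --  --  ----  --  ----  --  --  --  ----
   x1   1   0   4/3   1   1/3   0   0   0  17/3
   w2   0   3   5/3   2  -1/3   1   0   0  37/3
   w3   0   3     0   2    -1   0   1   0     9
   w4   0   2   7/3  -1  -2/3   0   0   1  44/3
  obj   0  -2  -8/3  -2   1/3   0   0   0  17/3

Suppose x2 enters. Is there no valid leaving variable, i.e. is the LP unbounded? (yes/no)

no

Column x2 has positive entries in row(s) 2, 3, 4, so the ratio test bounds it — not unbounded.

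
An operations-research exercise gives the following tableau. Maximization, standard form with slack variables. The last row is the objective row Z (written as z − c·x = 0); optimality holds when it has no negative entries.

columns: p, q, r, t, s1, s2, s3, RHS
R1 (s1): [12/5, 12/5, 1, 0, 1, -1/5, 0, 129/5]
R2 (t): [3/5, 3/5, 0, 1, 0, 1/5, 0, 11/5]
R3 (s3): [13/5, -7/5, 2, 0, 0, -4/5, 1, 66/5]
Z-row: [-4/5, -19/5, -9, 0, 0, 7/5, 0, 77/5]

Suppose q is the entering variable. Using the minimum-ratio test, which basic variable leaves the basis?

t

Column q entries and ratios — s1: (129/5)/(12/5) = 43/4; t: (11/5)/(3/5) = 11/3; s3: -7/5 ≤ 0, skip.
Smallest ratio is 11/3 in the row of t, so t leaves.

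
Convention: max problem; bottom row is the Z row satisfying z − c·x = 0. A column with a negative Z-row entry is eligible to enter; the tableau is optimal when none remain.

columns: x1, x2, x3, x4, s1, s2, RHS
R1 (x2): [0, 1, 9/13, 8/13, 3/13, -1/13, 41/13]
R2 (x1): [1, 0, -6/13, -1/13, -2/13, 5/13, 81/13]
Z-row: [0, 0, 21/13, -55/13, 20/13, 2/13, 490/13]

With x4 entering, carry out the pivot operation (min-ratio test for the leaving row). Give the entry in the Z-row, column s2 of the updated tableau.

Ratio test on column x4 — row 1: (41/13)/(8/13) = 41/8; row 2: entry -1/13 ≤ 0. Minimum is 41/8 at row 1 (x2 leaves); pivot element 8/13.
Divide row 1 by 8/13; eliminate column x4 from the other rows.
Z-row update in column s2: 2/13 − (-55/13)·(-1/8) = -3/8.

-3/8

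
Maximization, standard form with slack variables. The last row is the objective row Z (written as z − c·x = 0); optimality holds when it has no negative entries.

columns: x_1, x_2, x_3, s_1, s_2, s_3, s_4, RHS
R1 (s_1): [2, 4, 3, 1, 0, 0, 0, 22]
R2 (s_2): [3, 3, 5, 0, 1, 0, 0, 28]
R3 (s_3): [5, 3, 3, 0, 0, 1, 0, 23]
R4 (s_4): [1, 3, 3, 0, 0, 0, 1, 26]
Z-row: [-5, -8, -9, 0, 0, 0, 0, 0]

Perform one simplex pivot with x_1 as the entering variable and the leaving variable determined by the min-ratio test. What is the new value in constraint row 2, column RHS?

71/5

Ratio test on column x_1 — row 1: 22/2 = 11; row 2: 28/3 = 28/3; row 3: 23/5 = 23/5; row 4: 26/1 = 26. Minimum is 23/5 at row 3 (s_3 leaves); pivot element 5.
Divide row 3 by 5; eliminate column x_1 from the other rows.
Row 2 update in column RHS: 28 − 3·(23/5) = 71/5.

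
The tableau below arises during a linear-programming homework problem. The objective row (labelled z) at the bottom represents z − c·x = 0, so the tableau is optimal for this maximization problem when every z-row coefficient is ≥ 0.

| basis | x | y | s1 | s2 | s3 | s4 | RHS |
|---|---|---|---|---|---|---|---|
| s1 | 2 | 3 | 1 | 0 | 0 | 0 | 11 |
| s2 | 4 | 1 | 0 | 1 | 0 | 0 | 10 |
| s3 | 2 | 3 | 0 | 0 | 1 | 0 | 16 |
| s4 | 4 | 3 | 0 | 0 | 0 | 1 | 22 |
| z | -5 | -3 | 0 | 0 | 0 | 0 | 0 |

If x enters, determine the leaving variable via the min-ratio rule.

s2

Column x entries and ratios — s1: 11/2 = 11/2; s2: 10/4 = 5/2; s3: 16/2 = 8; s4: 22/4 = 11/2.
Smallest ratio is 5/2 in the row of s2, so s2 leaves.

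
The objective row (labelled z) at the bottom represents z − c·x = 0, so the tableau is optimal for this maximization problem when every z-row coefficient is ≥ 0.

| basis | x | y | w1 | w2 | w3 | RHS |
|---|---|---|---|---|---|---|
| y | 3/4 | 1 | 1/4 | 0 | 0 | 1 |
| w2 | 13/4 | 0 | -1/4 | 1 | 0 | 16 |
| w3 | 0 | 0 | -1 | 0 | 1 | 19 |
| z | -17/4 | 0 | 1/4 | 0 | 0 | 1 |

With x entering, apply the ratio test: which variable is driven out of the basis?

y

Column x entries and ratios — y: 1/(3/4) = 4/3; w2: 16/(13/4) = 64/13; w3: 0 ≤ 0, skip.
Smallest ratio is 4/3 in the row of y, so y leaves.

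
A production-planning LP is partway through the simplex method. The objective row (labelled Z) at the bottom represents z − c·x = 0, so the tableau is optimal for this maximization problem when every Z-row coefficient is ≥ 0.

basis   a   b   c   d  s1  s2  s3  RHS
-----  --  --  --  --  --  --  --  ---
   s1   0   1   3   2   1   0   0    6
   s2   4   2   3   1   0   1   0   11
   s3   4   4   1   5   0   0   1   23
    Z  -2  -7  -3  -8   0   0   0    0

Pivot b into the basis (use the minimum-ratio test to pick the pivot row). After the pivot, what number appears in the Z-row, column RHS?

77/2

Ratio test on column b — row 1: 6/1 = 6; row 2: 11/2 = 11/2; row 3: 23/4 = 23/4. Minimum is 11/2 at row 2 (s2 leaves); pivot element 2.
Divide row 2 by 2; eliminate column b from the other rows.
Z-row update in column RHS: 0 − (-7)·(11/2) = 77/2.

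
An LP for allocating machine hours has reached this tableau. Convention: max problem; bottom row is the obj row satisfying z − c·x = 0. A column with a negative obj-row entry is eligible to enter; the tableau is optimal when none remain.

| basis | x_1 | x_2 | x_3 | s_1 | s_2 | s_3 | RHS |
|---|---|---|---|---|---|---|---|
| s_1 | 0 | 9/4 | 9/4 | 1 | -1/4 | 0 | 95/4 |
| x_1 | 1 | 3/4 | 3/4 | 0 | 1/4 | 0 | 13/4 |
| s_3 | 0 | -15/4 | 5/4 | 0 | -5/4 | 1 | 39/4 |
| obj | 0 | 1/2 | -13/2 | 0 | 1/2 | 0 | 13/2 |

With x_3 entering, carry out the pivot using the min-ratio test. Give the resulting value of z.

104/3

Ratio test on column x_3 — row 1: (95/4)/(9/4) = 95/9; row 2: (13/4)/(3/4) = 13/3; row 3: (39/4)/(5/4) = 39/5. Minimum is 13/3 at row 2 (x_1 leaves); pivot element 3/4.
Pivot on row 2; the obj-row RHS becomes 13/2 − (-13/2)·(13/3) = 104/3.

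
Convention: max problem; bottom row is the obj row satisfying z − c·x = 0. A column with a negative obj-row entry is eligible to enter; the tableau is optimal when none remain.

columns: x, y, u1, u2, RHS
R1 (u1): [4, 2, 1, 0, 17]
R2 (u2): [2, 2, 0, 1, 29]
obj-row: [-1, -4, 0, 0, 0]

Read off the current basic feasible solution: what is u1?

u1 is basic (row 1); its value is the RHS of that row, 17.

17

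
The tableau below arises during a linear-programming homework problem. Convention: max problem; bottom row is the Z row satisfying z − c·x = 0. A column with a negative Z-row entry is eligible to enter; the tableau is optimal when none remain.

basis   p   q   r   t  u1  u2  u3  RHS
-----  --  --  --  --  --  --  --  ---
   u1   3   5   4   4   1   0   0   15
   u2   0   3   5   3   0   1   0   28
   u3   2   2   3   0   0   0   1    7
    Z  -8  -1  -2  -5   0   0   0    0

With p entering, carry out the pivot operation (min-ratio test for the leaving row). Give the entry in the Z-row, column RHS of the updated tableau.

28

Ratio test on column p — row 1: 15/3 = 5; row 2: entry 0 ≤ 0; row 3: 7/2 = 7/2. Minimum is 7/2 at row 3 (u3 leaves); pivot element 2.
Divide row 3 by 2; eliminate column p from the other rows.
Z-row update in column RHS: 0 − (-8)·(7/2) = 28.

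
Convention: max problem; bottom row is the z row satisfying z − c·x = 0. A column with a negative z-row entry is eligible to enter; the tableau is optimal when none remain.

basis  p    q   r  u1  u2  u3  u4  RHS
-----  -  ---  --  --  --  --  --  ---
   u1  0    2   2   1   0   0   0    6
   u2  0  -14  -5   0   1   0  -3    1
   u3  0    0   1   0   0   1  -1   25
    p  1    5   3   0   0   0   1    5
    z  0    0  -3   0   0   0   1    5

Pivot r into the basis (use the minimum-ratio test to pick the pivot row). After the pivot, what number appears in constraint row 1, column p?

-2/3

Ratio test on column r — row 1: 6/2 = 3; row 2: entry -5 ≤ 0; row 3: 25/1 = 25; row 4: 5/3 = 5/3. Minimum is 5/3 at row 4 (p leaves); pivot element 3.
Divide row 4 by 3; eliminate column r from the other rows.
Row 1 update in column p: 0 − 2·(1/3) = -2/3.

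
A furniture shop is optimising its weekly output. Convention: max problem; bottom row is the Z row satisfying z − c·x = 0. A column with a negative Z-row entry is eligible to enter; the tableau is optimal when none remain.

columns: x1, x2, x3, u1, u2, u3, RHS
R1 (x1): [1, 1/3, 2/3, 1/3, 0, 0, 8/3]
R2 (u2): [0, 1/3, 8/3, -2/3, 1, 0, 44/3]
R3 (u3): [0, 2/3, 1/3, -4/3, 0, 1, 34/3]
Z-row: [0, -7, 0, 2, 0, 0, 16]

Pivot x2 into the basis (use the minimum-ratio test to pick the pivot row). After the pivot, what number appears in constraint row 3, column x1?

Ratio test on column x2 — row 1: (8/3)/(1/3) = 8; row 2: (44/3)/(1/3) = 44; row 3: (34/3)/(2/3) = 17. Minimum is 8 at row 1 (x1 leaves); pivot element 1/3.
Divide row 1 by 1/3; eliminate column x2 from the other rows.
Row 3 update in column x1: 0 − (2/3)·3 = -2.

-2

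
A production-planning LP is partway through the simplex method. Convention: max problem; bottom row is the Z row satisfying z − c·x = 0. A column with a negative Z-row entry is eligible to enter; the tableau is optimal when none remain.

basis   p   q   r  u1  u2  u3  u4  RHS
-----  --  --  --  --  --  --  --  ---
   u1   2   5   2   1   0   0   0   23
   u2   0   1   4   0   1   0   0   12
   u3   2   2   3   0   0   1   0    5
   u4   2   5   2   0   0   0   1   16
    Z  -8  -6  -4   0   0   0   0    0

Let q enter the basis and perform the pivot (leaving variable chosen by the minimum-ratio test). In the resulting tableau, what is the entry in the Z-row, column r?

Ratio test on column q — row 1: 23/5 = 23/5; row 2: 12/1 = 12; row 3: 5/2 = 5/2; row 4: 16/5 = 16/5. Minimum is 5/2 at row 3 (u3 leaves); pivot element 2.
Divide row 3 by 2; eliminate column q from the other rows.
Z-row update in column r: -4 − (-6)·(3/2) = 5.

5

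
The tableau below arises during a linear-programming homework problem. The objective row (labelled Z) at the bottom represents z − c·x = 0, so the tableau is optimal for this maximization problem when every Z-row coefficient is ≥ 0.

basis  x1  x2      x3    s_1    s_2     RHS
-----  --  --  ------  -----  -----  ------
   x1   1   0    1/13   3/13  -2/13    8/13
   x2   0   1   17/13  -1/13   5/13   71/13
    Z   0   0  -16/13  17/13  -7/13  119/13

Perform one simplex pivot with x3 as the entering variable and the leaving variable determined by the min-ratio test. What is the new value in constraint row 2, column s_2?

Ratio test on column x3 — row 1: (8/13)/(1/13) = 8; row 2: (71/13)/(17/13) = 71/17. Minimum is 71/17 at row 2 (x2 leaves); pivot element 17/13.
Divide row 2 by 17/13; eliminate column x3 from the other rows.
In the new row 2, the s_2 entry is the old entry divided by the pivot: (5/13)/(17/13) = 5/17.

5/17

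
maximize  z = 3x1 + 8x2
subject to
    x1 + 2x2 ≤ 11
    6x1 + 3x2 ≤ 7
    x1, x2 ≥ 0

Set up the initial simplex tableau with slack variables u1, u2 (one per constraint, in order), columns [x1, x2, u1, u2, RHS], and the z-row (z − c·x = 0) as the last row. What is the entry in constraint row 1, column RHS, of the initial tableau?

11

The RHS of constraint 1 is b_1 = 11.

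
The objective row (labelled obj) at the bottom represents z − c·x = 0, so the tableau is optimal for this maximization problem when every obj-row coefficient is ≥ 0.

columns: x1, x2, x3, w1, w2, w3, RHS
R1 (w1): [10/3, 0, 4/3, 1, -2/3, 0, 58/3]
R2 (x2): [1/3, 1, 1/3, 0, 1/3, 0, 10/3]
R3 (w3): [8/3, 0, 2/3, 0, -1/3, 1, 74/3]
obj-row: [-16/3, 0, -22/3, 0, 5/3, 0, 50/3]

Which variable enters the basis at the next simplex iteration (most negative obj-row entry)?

x3

Negative obj-row entries: x1: -16/3, x3: -22/3.
The most negative is -22/3 in column x3, so x3 enters.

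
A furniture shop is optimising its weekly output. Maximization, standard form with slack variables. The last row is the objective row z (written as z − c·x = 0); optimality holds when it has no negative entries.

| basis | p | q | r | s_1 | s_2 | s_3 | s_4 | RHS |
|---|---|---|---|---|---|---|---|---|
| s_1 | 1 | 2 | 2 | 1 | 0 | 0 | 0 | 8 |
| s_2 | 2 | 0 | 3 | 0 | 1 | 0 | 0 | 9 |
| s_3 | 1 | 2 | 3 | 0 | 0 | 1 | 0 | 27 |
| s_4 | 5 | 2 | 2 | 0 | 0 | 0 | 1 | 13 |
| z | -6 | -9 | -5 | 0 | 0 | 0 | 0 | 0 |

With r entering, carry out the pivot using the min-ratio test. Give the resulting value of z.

Ratio test on column r — row 1: 8/2 = 4; row 2: 9/3 = 3; row 3: 27/3 = 9; row 4: 13/2 = 13/2. Minimum is 3 at row 2 (s_2 leaves); pivot element 3.
Pivot on row 2; the z-row RHS becomes 0 − (-5)·3 = 15.

15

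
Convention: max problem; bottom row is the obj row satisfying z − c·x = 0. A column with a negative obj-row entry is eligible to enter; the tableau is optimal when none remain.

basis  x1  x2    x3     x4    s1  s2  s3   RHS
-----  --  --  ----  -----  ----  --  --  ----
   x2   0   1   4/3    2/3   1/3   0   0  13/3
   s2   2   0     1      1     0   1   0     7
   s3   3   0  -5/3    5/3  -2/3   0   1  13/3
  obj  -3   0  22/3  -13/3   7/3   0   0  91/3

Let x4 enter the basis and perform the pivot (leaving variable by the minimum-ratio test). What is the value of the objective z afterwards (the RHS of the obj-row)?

208/5

Ratio test on column x4 — row 1: (13/3)/(2/3) = 13/2; row 2: 7/1 = 7; row 3: (13/3)/(5/3) = 13/5. Minimum is 13/5 at row 3 (s3 leaves); pivot element 5/3.
Pivot on row 3; the obj-row RHS becomes 91/3 − (-13/3)·(13/5) = 208/5.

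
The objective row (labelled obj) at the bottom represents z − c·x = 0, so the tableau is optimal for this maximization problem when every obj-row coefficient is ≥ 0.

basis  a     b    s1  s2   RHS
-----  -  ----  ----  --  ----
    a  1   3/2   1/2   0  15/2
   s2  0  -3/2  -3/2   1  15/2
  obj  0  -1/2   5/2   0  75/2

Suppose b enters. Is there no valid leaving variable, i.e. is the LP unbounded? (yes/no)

no

Column b has positive entries in row(s) 1, so the ratio test bounds it — not unbounded.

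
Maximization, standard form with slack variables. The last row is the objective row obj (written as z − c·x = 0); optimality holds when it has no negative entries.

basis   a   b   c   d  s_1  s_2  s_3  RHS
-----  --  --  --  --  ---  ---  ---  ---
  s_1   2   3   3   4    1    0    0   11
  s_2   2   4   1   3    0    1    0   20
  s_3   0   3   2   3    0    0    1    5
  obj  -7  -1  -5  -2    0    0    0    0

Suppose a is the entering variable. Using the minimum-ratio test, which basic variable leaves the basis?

s_1

Column a entries and ratios — s_1: 11/2 = 11/2; s_2: 20/2 = 10; s_3: 0 ≤ 0, skip.
Smallest ratio is 11/2 in the row of s_1, so s_1 leaves.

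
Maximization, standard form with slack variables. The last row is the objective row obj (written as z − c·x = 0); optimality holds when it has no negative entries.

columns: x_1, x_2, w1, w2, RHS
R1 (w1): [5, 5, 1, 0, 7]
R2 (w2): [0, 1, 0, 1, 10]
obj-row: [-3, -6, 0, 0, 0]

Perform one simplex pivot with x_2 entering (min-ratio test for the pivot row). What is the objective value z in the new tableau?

42/5

Ratio test on column x_2 — row 1: 7/5 = 7/5; row 2: 10/1 = 10. Minimum is 7/5 at row 1 (w1 leaves); pivot element 5.
Pivot on row 1; the obj-row RHS becomes 0 − (-6)·(7/5) = 42/5.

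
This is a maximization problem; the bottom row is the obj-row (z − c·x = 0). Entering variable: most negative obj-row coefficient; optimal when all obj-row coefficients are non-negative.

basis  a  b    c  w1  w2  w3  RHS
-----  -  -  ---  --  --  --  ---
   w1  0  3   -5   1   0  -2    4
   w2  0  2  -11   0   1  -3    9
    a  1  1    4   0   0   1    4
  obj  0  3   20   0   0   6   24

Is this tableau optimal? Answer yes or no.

Every obj-row coefficient is ≥ 0, so the tableau is optimal.

yes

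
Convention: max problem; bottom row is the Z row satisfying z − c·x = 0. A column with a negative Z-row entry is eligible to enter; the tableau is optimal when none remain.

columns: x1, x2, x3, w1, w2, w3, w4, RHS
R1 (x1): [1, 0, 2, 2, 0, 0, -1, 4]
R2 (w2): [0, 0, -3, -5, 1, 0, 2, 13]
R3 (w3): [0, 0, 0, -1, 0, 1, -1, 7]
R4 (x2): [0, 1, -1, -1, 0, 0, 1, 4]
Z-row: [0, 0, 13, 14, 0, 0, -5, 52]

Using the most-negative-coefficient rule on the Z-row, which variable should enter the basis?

Negative Z-row entries: w4: -5.
The most negative is -5 in column w4, so w4 enters.

w4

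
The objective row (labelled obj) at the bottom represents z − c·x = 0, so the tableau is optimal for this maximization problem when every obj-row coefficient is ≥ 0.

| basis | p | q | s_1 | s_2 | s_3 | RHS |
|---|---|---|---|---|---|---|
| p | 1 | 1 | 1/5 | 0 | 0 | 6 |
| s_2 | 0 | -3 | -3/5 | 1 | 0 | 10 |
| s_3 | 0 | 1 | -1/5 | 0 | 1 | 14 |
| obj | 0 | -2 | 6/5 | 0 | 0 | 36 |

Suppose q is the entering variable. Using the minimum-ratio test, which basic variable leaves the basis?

Column q entries and ratios — p: 6/1 = 6; s_2: -3 ≤ 0, skip; s_3: 14/1 = 14.
Smallest ratio is 6 in the row of p, so p leaves.

p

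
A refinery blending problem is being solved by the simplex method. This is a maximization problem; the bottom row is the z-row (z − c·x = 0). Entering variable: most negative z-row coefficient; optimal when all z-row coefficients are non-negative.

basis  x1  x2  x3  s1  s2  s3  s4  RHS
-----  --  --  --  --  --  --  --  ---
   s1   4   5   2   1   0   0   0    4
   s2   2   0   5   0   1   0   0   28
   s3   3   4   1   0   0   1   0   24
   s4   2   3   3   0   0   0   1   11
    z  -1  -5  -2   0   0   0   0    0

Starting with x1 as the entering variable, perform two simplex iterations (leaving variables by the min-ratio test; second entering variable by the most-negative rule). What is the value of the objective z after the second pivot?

4

Ratio test on column x1 — row 1: 4/4 = 1; row 2: 28/2 = 14; row 3: 24/3 = 8; row 4: 11/2 = 11/2. Minimum is 1 at row 1 (s1 leaves); pivot element 4.
Pivot on row 1; the z-row RHS becomes 0 − (-1)·1 = 1.
Next entering variable (most negative z-row entry -15/4): x2.
Ratio test on column x2 — row 1: 1/(5/4) = 4/5; row 2: entry -5/2 ≤ 0; row 3: 21/(1/4) = 84; row 4: 9/(1/2) = 18. Minimum is 4/5 at row 1 (x1 leaves); pivot element 5/4.
After the second pivot the z-row RHS is 1 − (-15/4)·(4/5) = 4.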